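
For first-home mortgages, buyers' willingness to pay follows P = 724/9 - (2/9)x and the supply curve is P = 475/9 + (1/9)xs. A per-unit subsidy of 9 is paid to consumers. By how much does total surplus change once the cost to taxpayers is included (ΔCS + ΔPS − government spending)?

Net change in total surplus = -121.5

Pre-subsidy: 724/9 - (2/9)x = 475/9 + (1/9)x gives x* = 83 and P* = 62.
With the rebate, buyers effectively pay Pb = Ps − 9, where Ps is the price sellers receive.
On the curves, Pb = 724/9 - (2/9)x and Ps = 475/9 + (1/9)x; the wedge Ps − Pb = 9 gives 475/9 + (1/9)x − (724/9 - (2/9)x) = 9, so x' = 110.
Then Pb = 724/9 − (2/9)·110 = 56 and Ps = 475/9 + (1/9)·110 = 65.
ΔCS = ½(83 + 110)(62 − 56) = 579; ΔPS = ½(83 + 110)(65 − 62) = 289.5.
Government spending = 9 × 110 = 990.
Net change = 579 + 289.5 − 990 = -121.5. The loss equals the DWL triangle ½·9·27.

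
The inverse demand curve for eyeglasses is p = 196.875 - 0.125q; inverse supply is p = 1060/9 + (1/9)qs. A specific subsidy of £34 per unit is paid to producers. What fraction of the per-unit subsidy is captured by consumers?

Consumer share = 9/17

Pre-subsidy: 196.875 - 0.125q = 1060/9 + (1/9)q gives q* = 335 and p* = 155.
With the subsidy, sellers receive ps = pb + 34 for each unit, where pb is the price buyers pay.
On the curves, pb = 196.875 - 0.125q and ps = 1060/9 + (1/9)q; the wedge ps − pb = 34 gives 1060/9 + (1/9)q − (196.875 - 0.125q) = 34, so q' = 479.
Then pb = 196.875 − 0.125·479 = 137 and ps = 1060/9 + (1/9)·479 = 171.
Buyers' price falls by p* − pb = 155 − 137 = 18; sellers' price rises by ps − p* = 171 − 155 = 16.
So consumers capture 18/34 = 9/17 of each unit of subsidy.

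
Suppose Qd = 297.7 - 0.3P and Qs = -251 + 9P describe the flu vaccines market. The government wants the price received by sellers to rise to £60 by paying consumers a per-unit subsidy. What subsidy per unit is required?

Required subsidy s = £31 per unit

At a seller price of 60, quantity supplied is -251 + 9·60 = 289.
Buyers absorb 289 only when they pay Pb with 297.7 − 0.3·Pb = 289, i.e. Pb = 29.
s = Ps − Pb = 60 − 29 = 31.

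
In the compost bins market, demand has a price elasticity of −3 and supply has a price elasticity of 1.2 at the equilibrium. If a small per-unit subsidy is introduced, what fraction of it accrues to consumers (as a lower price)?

Consumer share = 2/7

For a small subsidy around the equilibrium, the benefit split depends on the relative slopes, which at a point are proportional to the elasticities.
Buyer share = εs/(εs + |εd|) = 1.2/(1.2 + 3) = 2/7; seller share = |εd|/(εs + |εd|) = 5/7.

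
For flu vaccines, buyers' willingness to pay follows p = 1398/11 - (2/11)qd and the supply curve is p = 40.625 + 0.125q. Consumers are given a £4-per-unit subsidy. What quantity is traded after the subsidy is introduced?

q' = 7961/27

Pre-subsidy: 1398/11 - (2/11)q = 40.625 + 0.125q gives q* = 7609/27 and p* = 2048/27.
With the rebate, buyers effectively pay pb = ps − 4, where ps is the price sellers receive.
On the curves, pb = 1398/11 - (2/11)q and ps = 40.625 + 0.125q; the wedge ps − pb = 4 gives 40.625 + 0.125q − (1398/11 - (2/11)q) = 4, so q' = 7961/27.
Then pb = 1398/11 − (2/11)·(7961/27) = 1984/27 and ps = 40.625 + 0.125·(7961/27) = 2092/27.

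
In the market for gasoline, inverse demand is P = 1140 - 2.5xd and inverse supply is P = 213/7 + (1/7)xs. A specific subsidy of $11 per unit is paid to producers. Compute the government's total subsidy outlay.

Pre-subsidy: 1140 - 2.5x = 213/7 + (1/7)x gives x* = 15534/37 and P* = 3345/37.
With the subsidy, sellers receive Ps = Pb + 11 for each unit, where Pb is the price buyers pay.
On the curves, Pb = 1140 - 2.5x and Ps = 213/7 + (1/7)x; the wedge Ps − Pb = 11 gives 213/7 + (1/7)x − (1140 - 2.5x) = 11, so x' = 424.
Then Pb = 1140 − 2.5·424 = 80 and Ps = 213/7 + (1/7)·424 = 91.
Government outlay = subsidy × quantity = 11 × 424 = 4664.

Government cost = $4664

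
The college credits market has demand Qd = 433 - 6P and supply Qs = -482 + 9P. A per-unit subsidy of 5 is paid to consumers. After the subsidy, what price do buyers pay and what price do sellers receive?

Pre-subsidy: 433 - 6P = -482 + 9P gives P* = 61, Q* = 67.
With the rebate, buyers effectively pay Pb = Ps − 5, where Ps is the price sellers receive.
Demand in terms of Ps becomes Qd = 433 − 6(Ps − 5) = 463 - 6Ps. Setting this equal to supply: 463 - 6Ps = -482 + 9Ps, so Ps = 63.
Buyers pay Pb = 63 − 5 = 58; Q' = -482 + 9·63 = 85.

Buyers pay 58; sellers receive 63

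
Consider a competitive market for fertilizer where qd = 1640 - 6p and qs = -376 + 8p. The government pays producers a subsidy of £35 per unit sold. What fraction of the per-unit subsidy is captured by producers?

Producer share = 3/7

Pre-subsidy: 1640 - 6p = -376 + 8p gives p* = 144, q* = 776.
With the subsidy, sellers receive ps = pb + 35 for each unit, where pb is the price buyers pay.
Supply in terms of pb becomes qs = -376 + 8(pb + 35) = -96 + 8pb. Setting this equal to demand: 1640 - 6pb = -96 + 8pb, so pb = 124.
Sellers receive ps = 124 + 35 = 159; q' = 1640 − 6·124 = 896.
Buyers' price falls by p* − pb = 144 − 124 = 20; sellers' price rises by ps − p* = 159 − 144 = 15.
So producers capture 15/35 = 3/7 of each unit of subsidy.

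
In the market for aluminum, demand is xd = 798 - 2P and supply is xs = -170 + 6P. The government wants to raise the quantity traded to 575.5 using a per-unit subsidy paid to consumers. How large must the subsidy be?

At x = 575.5, invert demand for the buyer price: Pb = (798 − 575.5)/2 = 111.25; invert supply for the seller price: Ps = (575.5 − (-170))/6 = 124.25.
The subsidy must fill the gap: s = Ps − Pb = 124.25 − 111.25 = 13.

Required subsidy s = 13 per unit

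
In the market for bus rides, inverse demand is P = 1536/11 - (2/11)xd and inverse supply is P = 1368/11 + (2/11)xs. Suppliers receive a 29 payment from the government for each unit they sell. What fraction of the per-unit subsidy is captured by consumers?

Consumer share = 0.5

Pre-subsidy: 1536/11 - (2/11)x = 1368/11 + (2/11)x gives x* = 42 and P* = 132.
With the subsidy, sellers receive Ps = Pb + 29 for each unit, where Pb is the price buyers pay.
On the curves, Pb = 1536/11 - (2/11)x and Ps = 1368/11 + (2/11)x; the wedge Ps − Pb = 29 gives 1368/11 + (2/11)x − (1536/11 - (2/11)x) = 29, so x' = 121.75.
Then Pb = 1536/11 − (2/11)·121.75 = 117.5 and Ps = 1368/11 + (2/11)·121.75 = 146.5.
Buyers' price falls by P* − Pb = 132 − 117.5 = 14.5; sellers' price rises by Ps − P* = 146.5 − 132 = 14.5.
So consumers capture 14.5/29 = 0.5 of each unit of subsidy.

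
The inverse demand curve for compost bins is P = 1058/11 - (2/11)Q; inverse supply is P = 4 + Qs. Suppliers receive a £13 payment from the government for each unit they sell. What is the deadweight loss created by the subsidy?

Deadweight loss = £71.5

Pre-subsidy: 1058/11 - (2/11)Q = 4 + Q gives Q* = 78 and P* = 82.
With the subsidy, sellers receive Ps = Pb + 13 for each unit, where Pb is the price buyers pay.
On the curves, Pb = 1058/11 - (2/11)Q and Ps = 4 + Q; the wedge Ps − Pb = 13 gives 4 + Q − (1058/11 - (2/11)Q) = 13, so Q' = 89.
Then Pb = 1058/11 − (2/11)·89 = 80 and Ps = 4 + 1·89 = 93.
The subsidy expands output by 89 − 78 = 11 past the efficient level; on those units the gap between marginal cost and willingness to pay runs from 0 up to 13.
DWL = ½ × 13 × 11 = 71.5.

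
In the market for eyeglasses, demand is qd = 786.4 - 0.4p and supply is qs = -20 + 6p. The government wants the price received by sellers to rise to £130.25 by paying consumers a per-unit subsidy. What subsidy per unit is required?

Required subsidy s = £68 per unit

At a seller price of 130.25, quantity supplied is -20 + 6·130.25 = 761.5.
Buyers absorb 761.5 only when they pay pb with 786.4 − 0.4·pb = 761.5, i.e. pb = 62.25.
s = ps − pb = 130.25 − 62.25 = 68.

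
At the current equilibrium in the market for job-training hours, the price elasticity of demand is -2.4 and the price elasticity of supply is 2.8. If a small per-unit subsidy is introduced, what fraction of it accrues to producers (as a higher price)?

For a small subsidy around the equilibrium, the benefit split depends on the relative slopes, which at a point are proportional to the elasticities.
Buyer share = εs/(εs + |εd|) = 2.8/(2.8 + 2.4) = 7/13; seller share = |εd|/(εs + |εd|) = 6/13.
So producers capture 6/13 of the subsidy.

Producer share = 6/13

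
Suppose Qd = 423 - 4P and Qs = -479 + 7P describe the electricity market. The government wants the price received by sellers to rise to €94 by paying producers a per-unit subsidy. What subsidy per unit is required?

At a seller price of 94, quantity supplied is -479 + 7·94 = 179.
Buyers absorb 179 only when they pay Pb with 423 − 4·Pb = 179, i.e. Pb = 61.
s = Ps − Pb = 94 − 61 = 33.

Required subsidy s = €33 per unit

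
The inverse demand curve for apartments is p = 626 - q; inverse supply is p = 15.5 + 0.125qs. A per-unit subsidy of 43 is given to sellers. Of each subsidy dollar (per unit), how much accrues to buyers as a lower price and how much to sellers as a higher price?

Buyers gain 344/9 per unit; sellers gain 43/9 per unit

Pre-subsidy: 626 - q = 15.5 + 0.125q gives q* = 1628/3 and p* = 250/3.
With the subsidy, sellers receive ps = pb + 43 for each unit, where pb is the price buyers pay.
On the curves, pb = 626 - q and ps = 15.5 + 0.125q; the wedge ps − pb = 43 gives 15.5 + 0.125q − (626 - q) = 43, so q' = 5228/9.
Then pb = 626 − 1·(5228/9) = 406/9 and ps = 15.5 + 0.125·(5228/9) = 793/9.
Buyers' price falls by p* − pb = 250/3 − 406/9 = 344/9; sellers' price rises by ps − p* = 793/9 − 250/3 = 43/9.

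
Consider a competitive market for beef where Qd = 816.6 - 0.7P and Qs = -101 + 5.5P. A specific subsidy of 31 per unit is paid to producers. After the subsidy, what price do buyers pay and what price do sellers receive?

Buyers pay 120.5; sellers receive 151.5

Pre-subsidy: 816.6 - 0.7P = -101 + 5.5P gives P* = 148, Q* = 713.
With the subsidy, sellers receive Ps = Pb + 31 for each unit, where Pb is the price buyers pay.
Supply in terms of Pb becomes Qs = -101 + 5.5(Pb + 31) = 69.5 + 5.5Pb. Setting this equal to demand: 816.6 - 0.7Pb = 69.5 + 5.5Pb, so Pb = 120.5.
Sellers receive Ps = 120.5 + 31 = 151.5; Q' = 816.6 − 0.7·120.5 = 732.25.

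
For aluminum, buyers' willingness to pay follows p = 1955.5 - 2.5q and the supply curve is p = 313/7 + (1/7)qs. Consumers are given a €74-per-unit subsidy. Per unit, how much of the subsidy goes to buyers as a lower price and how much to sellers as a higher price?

Pre-subsidy: 1955.5 - 2.5q = 313/7 + (1/7)q gives q* = 723 and p* = 148.
With the rebate, buyers effectively pay pb = ps − 74, where ps is the price sellers receive.
On the curves, pb = 1955.5 - 2.5q and ps = 313/7 + (1/7)q; the wedge ps − pb = 74 gives 313/7 + (1/7)q − (1955.5 - 2.5q) = 74, so q' = 751.
Then pb = 1955.5 − 2.5·751 = 78 and ps = 313/7 + (1/7)·751 = 152.
Buyers' price falls by p* − pb = 148 − 78 = 70; sellers' price rises by ps − p* = 152 − 148 = 4.

Buyers gain €70 per unit; sellers gain €4 per unit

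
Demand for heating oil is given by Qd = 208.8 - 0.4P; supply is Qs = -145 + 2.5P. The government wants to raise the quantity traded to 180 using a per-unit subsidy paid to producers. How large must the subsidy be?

At Q = 180, invert demand for the buyer price: Pb = (208.8 − 180)/0.4 = 72; invert supply for the seller price: Ps = (180 − (-145))/2.5 = 130.
The subsidy must fill the gap: s = Ps − Pb = 130 − 72 = 58.

Required subsidy s = 58 per unit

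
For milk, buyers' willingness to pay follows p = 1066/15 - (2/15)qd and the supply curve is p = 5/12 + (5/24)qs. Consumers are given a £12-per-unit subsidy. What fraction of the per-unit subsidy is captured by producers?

Pre-subsidy: 1066/15 - (2/15)q = 5/12 + (5/24)q gives q* = 8478/41 and p* = 5350/123.
With the rebate, buyers effectively pay pb = ps − 12, where ps is the price sellers receive.
On the curves, pb = 1066/15 - (2/15)q and ps = 5/12 + (5/24)q; the wedge ps − pb = 12 gives 5/12 + (5/24)q − (1066/15 - (2/15)q) = 12, so q' = 9918/41.
Then pb = 1066/15 − (2/15)·(9918/41) = 4774/123 and ps = 5/12 + (5/24)·(9918/41) = 6250/123.
Buyers' price falls by p* − pb = 5350/123 − 4774/123 = 192/41; sellers' price rises by ps − p* = 6250/123 − 5350/123 = 300/41.
So producers capture (300/41)/12 = 25/41 of each unit of subsidy.

Producer share = 25/41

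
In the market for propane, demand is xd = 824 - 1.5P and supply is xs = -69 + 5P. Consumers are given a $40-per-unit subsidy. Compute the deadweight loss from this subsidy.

Pre-subsidy: 824 - 1.5P = -69 + 5P gives P* = 1786/13, x* = 8033/13.
With the rebate, buyers effectively pay Pb = Ps − 40, where Ps is the price sellers receive.
Demand in terms of Ps becomes xd = 824 − 1.5(Ps − 40) = 884 - 1.5Ps. Setting this equal to supply: 884 - 1.5Ps = -69 + 5Ps, so Ps = 1906/13.
Buyers pay Pb = 1906/13 − 40 = 1386/13; x' = -69 + 5·(1906/13) = 8633/13.
The subsidy expands output by 8633/13 − 8033/13 = 600/13 past the efficient level; on those units the gap between marginal cost and willingness to pay runs from 0 up to 40.
DWL = ½ × 40 × 600/13 = 12000/13.

Deadweight loss = 12000/13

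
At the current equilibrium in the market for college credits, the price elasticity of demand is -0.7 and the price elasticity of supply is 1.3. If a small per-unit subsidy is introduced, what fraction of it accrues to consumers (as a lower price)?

For a small subsidy around the equilibrium, the benefit split depends on the relative slopes, which at a point are proportional to the elasticities.
Buyer share = εs/(εs + |εd|) = 1.3/(1.3 + 0.7) = 0.65; seller share = |εd|/(εs + |εd|) = 0.35.

Consumer share = 0.65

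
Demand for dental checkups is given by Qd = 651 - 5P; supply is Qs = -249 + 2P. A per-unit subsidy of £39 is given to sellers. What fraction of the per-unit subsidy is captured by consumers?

Pre-subsidy: 651 - 5P = -249 + 2P gives P* = 900/7, Q* = 57/7.
With the subsidy, sellers receive Ps = Pb + 39 for each unit, where Pb is the price buyers pay.
Supply in terms of Pb becomes Qs = -249 + 2(Pb + 39) = -171 + 2Pb. Setting this equal to demand: 651 - 5Pb = -171 + 2Pb, so Pb = 822/7.
Sellers receive Ps = 822/7 + 39 = 1095/7; Q' = 651 − 5·(822/7) = 447/7.
Buyers' price falls by P* − Pb = 900/7 − 822/7 = 78/7; sellers' price rises by Ps − P* = 1095/7 − 900/7 = 195/7.
So consumers capture (78/7)/39 = 2/7 of each unit of subsidy.

Consumer share = 2/7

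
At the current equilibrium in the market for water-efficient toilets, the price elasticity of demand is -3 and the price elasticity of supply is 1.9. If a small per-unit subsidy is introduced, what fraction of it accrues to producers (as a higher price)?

For a small subsidy around the equilibrium, the benefit split depends on the relative slopes, which at a point are proportional to the elasticities.
Buyer share = εs/(εs + |εd|) = 1.9/(1.9 + 3) = 19/49; seller share = |εd|/(εs + |εd|) = 30/49.
So producers capture 30/49 of the subsidy.

Producer share = 30/49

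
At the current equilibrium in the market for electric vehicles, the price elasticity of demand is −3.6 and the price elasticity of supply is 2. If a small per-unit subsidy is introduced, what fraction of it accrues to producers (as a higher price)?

Producer share = 9/14

For a small subsidy around the equilibrium, the benefit split depends on the relative slopes, which at a point are proportional to the elasticities.
Buyer share = εs/(εs + |εd|) = 2/(2 + 3.6) = 5/14; seller share = |εd|/(εs + |εd|) = 9/14.
So producers capture 9/14 of the subsidy.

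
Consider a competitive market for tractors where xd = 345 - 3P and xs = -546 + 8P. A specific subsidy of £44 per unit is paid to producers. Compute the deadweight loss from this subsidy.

Deadweight loss = £2112

Pre-subsidy: 345 - 3P = -546 + 8P gives P* = 81, x* = 102.
With the subsidy, sellers receive Ps = Pb + 44 for each unit, where Pb is the price buyers pay.
Supply in terms of Pb becomes xs = -546 + 8(Pb + 44) = -194 + 8Pb. Setting this equal to demand: 345 - 3Pb = -194 + 8Pb, so Pb = 49.
Sellers receive Ps = 49 + 44 = 93; x' = 345 − 3·49 = 198.
The subsidy expands output by 198 − 102 = 96 past the efficient level; on those units the gap between marginal cost and willingness to pay runs from 0 up to 44.
DWL = ½ × 44 × 96 = 2112.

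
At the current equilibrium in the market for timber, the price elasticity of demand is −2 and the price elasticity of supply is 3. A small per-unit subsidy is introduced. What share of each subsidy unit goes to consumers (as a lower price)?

Consumer share = 0.6

For a small subsidy around the equilibrium, the benefit split depends on the relative slopes, which at a point are proportional to the elasticities.
Buyer share = εs/(εs + |εd|) = 3/(3 + 2) = 0.6; seller share = |εd|/(εs + |εd|) = 0.4.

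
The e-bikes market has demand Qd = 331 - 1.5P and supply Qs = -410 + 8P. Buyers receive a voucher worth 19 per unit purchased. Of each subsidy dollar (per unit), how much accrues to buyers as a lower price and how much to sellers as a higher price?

Buyers gain 16 per unit; sellers gain 3 per unit

Pre-subsidy: 331 - 1.5P = -410 + 8P gives P* = 78, Q* = 214.
With the rebate, buyers effectively pay Pb = Ps − 19, where Ps is the price sellers receive.
Demand in terms of Ps becomes Qd = 331 − 1.5(Ps − 19) = 359.5 - 1.5Ps. Setting this equal to supply: 359.5 - 1.5Ps = -410 + 8Ps, so Ps = 81.
Buyers pay Pb = 81 − 19 = 62; Q' = -410 + 8·81 = 238.
Buyers' price falls by P* − Pb = 78 − 62 = 16; sellers' price rises by Ps − P* = 81 − 78 = 3.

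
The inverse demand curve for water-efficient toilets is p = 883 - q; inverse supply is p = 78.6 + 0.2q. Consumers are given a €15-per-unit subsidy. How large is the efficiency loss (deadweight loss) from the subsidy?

Deadweight loss = €93.75

Pre-subsidy: 883 - q = 78.6 + 0.2q gives q* = 2011/3 and p* = 638/3.
With the rebate, buyers effectively pay pb = ps − 15, where ps is the price sellers receive.
On the curves, pb = 883 - q and ps = 78.6 + 0.2q; the wedge ps − pb = 15 gives 78.6 + 0.2q − (883 - q) = 15, so q' = 4097/6.
Then pb = 883 − 1·(4097/6) = 1201/6 and ps = 78.6 + 0.2·(4097/6) = 1291/6.
The subsidy expands output by 4097/6 − 2011/3 = 12.5 past the efficient level; on those units the gap between marginal cost and willingness to pay runs from 0 up to 15.
DWL = ½ × 15 × 12.5 = 93.75.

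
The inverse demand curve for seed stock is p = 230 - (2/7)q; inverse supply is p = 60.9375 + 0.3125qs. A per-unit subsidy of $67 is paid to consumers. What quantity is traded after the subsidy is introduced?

q' = 26439/67

Pre-subsidy: 230 - (2/7)q = 60.9375 + 0.3125q gives q* = 18935/67 and p* = 10000/67.
With the rebate, buyers effectively pay pb = ps − 67, where ps is the price sellers receive.
On the curves, pb = 230 - (2/7)q and ps = 60.9375 + 0.3125q; the wedge ps − pb = 67 gives 60.9375 + 0.3125q − (230 - (2/7)q) = 67, so q' = 26439/67.
Then pb = 230 − (2/7)·(26439/67) = 7856/67 and ps = 60.9375 + 0.3125·(26439/67) = 12345/67.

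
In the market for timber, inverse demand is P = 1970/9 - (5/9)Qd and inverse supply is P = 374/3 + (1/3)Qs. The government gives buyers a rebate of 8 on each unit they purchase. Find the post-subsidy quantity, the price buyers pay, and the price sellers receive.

Pre-subsidy: 1970/9 - (5/9)Q = 374/3 + (1/3)Q gives Q* = 106 and P* = 160.
With the rebate, buyers effectively pay Pb = Ps − 8, where Ps is the price sellers receive.
On the curves, Pb = 1970/9 - (5/9)Q and Ps = 374/3 + (1/3)Q; the wedge Ps − Pb = 8 gives 374/3 + (1/3)Q − (1970/9 - (5/9)Q) = 8, so Q' = 115.
Then Pb = 1970/9 − (5/9)·115 = 155 and Ps = 374/3 + (1/3)·115 = 163.

Q' = 115; buyers pay 155; sellers receive 163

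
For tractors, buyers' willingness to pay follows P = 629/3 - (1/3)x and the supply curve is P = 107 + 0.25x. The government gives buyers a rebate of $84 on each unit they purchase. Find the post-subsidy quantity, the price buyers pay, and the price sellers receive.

x' = 320; buyers pay $103; sellers receive $187

Pre-subsidy: 629/3 - (1/3)x = 107 + 0.25x gives x* = 176 and P* = 151.
With the rebate, buyers effectively pay Pb = Ps − 84, where Ps is the price sellers receive.
On the curves, Pb = 629/3 - (1/3)x and Ps = 107 + 0.25x; the wedge Ps − Pb = 84 gives 107 + 0.25x − (629/3 - (1/3)x) = 84, so x' = 320.
Then Pb = 629/3 − (1/3)·320 = 103 and Ps = 107 + 0.25·320 = 187.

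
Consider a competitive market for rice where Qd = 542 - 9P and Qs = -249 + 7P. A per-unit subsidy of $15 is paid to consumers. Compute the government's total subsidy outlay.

Pre-subsidy: 542 - 9P = -249 + 7P gives P* = 49.4375, Q* = 97.0625.
With the rebate, buyers effectively pay Pb = Ps − 15, where Ps is the price sellers receive.
Demand in terms of Ps becomes Qd = 542 − 9(Ps − 15) = 677 - 9Ps. Setting this equal to supply: 677 - 9Ps = -249 + 7Ps, so Ps = 57.875.
Buyers pay Pb = 57.875 − 15 = 42.875; Q' = -249 + 7·57.875 = 156.125.
Government outlay = subsidy × quantity = 15 × 156.125 = 2341.875.

Government cost = $2341.875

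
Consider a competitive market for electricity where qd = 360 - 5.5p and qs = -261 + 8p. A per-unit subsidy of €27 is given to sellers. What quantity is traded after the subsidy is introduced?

q' = 195

Pre-subsidy: 360 - 5.5p = -261 + 8p gives p* = 46, q* = 107.
With the subsidy, sellers receive ps = pb + 27 for each unit, where pb is the price buyers pay.
Supply in terms of pb becomes qs = -261 + 8(pb + 27) = -45 + 8pb. Setting this equal to demand: 360 - 5.5pb = -45 + 8pb, so pb = 30.
Sellers receive ps = 30 + 27 = 57; q' = 360 − 5.5·30 = 195.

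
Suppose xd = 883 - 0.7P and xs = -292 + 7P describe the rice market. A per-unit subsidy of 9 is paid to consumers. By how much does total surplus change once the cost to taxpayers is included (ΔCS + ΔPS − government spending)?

Net change in total surplus = -567/22

Pre-subsidy: 883 - 0.7P = -292 + 7P gives P* = 11750/77, x* = 8538/11.
With the rebate, buyers effectively pay Pb = Ps − 9, where Ps is the price sellers receive.
Demand in terms of Ps becomes xd = 883 − 0.7(Ps − 9) = 889.3 - 0.7Ps. Setting this equal to supply: 889.3 - 0.7Ps = -292 + 7Ps, so Ps = 11813/77.
Buyers pay Pb = 11813/77 − 9 = 11120/77; x' = -292 + 7·(11813/77) = 8601/11.
ΔCS = ½(8538/11 + 8601/11)(11750/77 − 11120/77) = 771255/121; ΔPS = ½(8538/11 + 8601/11)(11813/77 − 11750/77) = 154251/242.
Government spending = 9 × 8601/11 = 77409/11.
Net change = 771255/121 + 154251/242 − 77409/11 = -567/22. The loss equals the DWL triangle ½·9·63/11.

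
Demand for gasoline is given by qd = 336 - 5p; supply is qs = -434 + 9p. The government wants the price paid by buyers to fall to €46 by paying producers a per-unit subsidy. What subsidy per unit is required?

At a buyer price of 46, quantity demanded is 336 − 5·46 = 106.
Sellers supply 106 only when they receive ps with -434 + 9·ps = 106, i.e. ps = 60.
s = ps − pb = 60 − 46 = 14.

Required subsidy s = €14 per unit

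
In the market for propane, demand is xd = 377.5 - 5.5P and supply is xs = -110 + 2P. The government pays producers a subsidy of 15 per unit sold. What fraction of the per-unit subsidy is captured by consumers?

Pre-subsidy: 377.5 - 5.5P = -110 + 2P gives P* = 65, x* = 20.
With the subsidy, sellers receive Ps = Pb + 15 for each unit, where Pb is the price buyers pay.
Supply in terms of Pb becomes xs = -110 + 2(Pb + 15) = -80 + 2Pb. Setting this equal to demand: 377.5 - 5.5Pb = -80 + 2Pb, so Pb = 61.
Sellers receive Ps = 61 + 15 = 76; x' = 377.5 − 5.5·61 = 42.
Buyers' price falls by P* − Pb = 65 − 61 = 4; sellers' price rises by Ps − P* = 76 − 65 = 11.
So consumers capture 4/15 = 4/15 of each unit of subsidy.

Consumer share = 4/15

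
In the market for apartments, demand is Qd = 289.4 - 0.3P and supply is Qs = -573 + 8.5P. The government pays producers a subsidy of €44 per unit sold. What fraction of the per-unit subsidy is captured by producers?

Producer share = 3/88

Pre-subsidy: 289.4 - 0.3P = -573 + 8.5P gives P* = 98, Q* = 260.
With the subsidy, sellers receive Ps = Pb + 44 for each unit, where Pb is the price buyers pay.
Supply in terms of Pb becomes Qs = -573 + 8.5(Pb + 44) = -199 + 8.5Pb. Setting this equal to demand: 289.4 - 0.3Pb = -199 + 8.5Pb, so Pb = 55.5.
Sellers receive Ps = 55.5 + 44 = 99.5; Q' = 289.4 − 0.3·55.5 = 272.75.
Buyers' price falls by P* − Pb = 98 − 55.5 = 42.5; sellers' price rises by Ps − P* = 99.5 − 98 = 1.5.
So producers capture 1.5/44 = 3/88 of each unit of subsidy.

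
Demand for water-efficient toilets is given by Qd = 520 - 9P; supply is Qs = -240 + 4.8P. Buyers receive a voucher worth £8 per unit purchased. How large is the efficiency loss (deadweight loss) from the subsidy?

Deadweight loss = 2304/23

Pre-subsidy: 520 - 9P = -240 + 4.8P gives P* = 3800/69, Q* = 560/23.
With the rebate, buyers effectively pay Pb = Ps − 8, where Ps is the price sellers receive.
Demand in terms of Ps becomes Qd = 520 − 9(Ps − 8) = 592 - 9Ps. Setting this equal to supply: 592 - 9Ps = -240 + 4.8Ps, so Ps = 4160/69.
Buyers pay Pb = 4160/69 − 8 = 3608/69; Q' = -240 + 4.8·(4160/69) = 1136/23.
The subsidy expands output by 1136/23 − 560/23 = 576/23 past the efficient level; on those units the gap between marginal cost and willingness to pay runs from 0 up to 8.
DWL = ½ × 8 × 576/23 = 2304/23.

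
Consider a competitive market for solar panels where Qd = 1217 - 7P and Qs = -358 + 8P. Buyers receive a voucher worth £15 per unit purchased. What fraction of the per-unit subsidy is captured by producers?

Pre-subsidy: 1217 - 7P = -358 + 8P gives P* = 105, Q* = 482.
With the rebate, buyers effectively pay Pb = Ps − 15, where Ps is the price sellers receive.
Demand in terms of Ps becomes Qd = 1217 − 7(Ps − 15) = 1322 - 7Ps. Setting this equal to supply: 1322 - 7Ps = -358 + 8Ps, so Ps = 112.
Buyers pay Pb = 112 − 15 = 97; Q' = -358 + 8·112 = 538.
Buyers' price falls by P* − Pb = 105 − 97 = 8; sellers' price rises by Ps − P* = 112 − 105 = 7.
So producers capture 7/15 = 7/15 of each unit of subsidy.

Producer share = 7/15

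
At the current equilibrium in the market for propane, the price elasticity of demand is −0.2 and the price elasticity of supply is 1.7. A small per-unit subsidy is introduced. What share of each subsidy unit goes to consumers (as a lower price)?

For a small subsidy around the equilibrium, the benefit split depends on the relative slopes, which at a point are proportional to the elasticities.
Buyer share = εs/(εs + |εd|) = 1.7/(1.7 + 0.2) = 17/19; seller share = |εd|/(εs + |εd|) = 2/19.

Consumer share = 17/19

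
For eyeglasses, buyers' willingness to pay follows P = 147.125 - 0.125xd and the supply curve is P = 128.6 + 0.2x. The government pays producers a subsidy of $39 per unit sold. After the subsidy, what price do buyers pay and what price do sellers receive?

Buyers pay $125; sellers receive $164

Pre-subsidy: 147.125 - 0.125x = 128.6 + 0.2x gives x* = 57 and P* = 140.
With the subsidy, sellers receive Ps = Pb + 39 for each unit, where Pb is the price buyers pay.
On the curves, Pb = 147.125 - 0.125x and Ps = 128.6 + 0.2x; the wedge Ps − Pb = 39 gives 128.6 + 0.2x − (147.125 - 0.125x) = 39, so x' = 177.
Then Pb = 147.125 − 0.125·177 = 125 and Ps = 128.6 + 0.2·177 = 164.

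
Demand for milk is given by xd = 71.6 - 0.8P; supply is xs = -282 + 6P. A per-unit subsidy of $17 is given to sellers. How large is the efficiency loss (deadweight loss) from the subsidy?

Deadweight loss = $102

Pre-subsidy: 71.6 - 0.8P = -282 + 6P gives P* = 52, x* = 30.
With the subsidy, sellers receive Ps = Pb + 17 for each unit, where Pb is the price buyers pay.
Supply in terms of Pb becomes xs = -282 + 6(Pb + 17) = -180 + 6Pb. Setting this equal to demand: 71.6 - 0.8Pb = -180 + 6Pb, so Pb = 37.
Sellers receive Ps = 37 + 17 = 54; x' = 71.6 − 0.8·37 = 42.
The subsidy expands output by 42 − 30 = 12 past the efficient level; on those units the gap between marginal cost and willingness to pay runs from 0 up to 17.
DWL = ½ × 17 × 12 = 102.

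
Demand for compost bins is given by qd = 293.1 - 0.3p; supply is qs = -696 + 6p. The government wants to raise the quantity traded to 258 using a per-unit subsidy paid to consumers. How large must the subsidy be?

At q = 258, invert demand for the buyer price: pb = (293.1 − 258)/0.3 = 117; invert supply for the seller price: ps = (258 − (-696))/6 = 159.
The subsidy must fill the gap: s = ps − pb = 159 − 117 = 42.

Required subsidy s = 42 per unit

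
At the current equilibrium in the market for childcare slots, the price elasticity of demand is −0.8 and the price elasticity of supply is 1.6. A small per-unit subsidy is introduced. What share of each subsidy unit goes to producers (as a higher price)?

Producer share = 1/3

For a small subsidy around the equilibrium, the benefit split depends on the relative slopes, which at a point are proportional to the elasticities.
Buyer share = εs/(εs + |εd|) = 1.6/(1.6 + 0.8) = 2/3; seller share = |εd|/(εs + |εd|) = 1/3.
So producers capture 1/3 of the subsidy.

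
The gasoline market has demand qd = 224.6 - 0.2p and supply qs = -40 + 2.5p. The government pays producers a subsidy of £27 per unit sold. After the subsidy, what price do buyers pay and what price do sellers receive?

Buyers pay £73; sellers receive £100

Pre-subsidy: 224.6 - 0.2p = -40 + 2.5p gives p* = 98, q* = 205.
With the subsidy, sellers receive ps = pb + 27 for each unit, where pb is the price buyers pay.
Supply in terms of pb becomes qs = -40 + 2.5(pb + 27) = 27.5 + 2.5pb. Setting this equal to demand: 224.6 - 0.2pb = 27.5 + 2.5pb, so pb = 73.
Sellers receive ps = 73 + 27 = 100; q' = 224.6 − 0.2·73 = 210.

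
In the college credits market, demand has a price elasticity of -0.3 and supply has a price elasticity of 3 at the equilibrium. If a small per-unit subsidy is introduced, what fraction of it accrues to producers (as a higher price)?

For a small subsidy around the equilibrium, the benefit split depends on the relative slopes, which at a point are proportional to the elasticities.
Buyer share = εs/(εs + |εd|) = 3/(3 + 0.3) = 10/11; seller share = |εd|/(εs + |εd|) = 1/11.
So producers capture 1/11 of the subsidy.

Producer share = 1/11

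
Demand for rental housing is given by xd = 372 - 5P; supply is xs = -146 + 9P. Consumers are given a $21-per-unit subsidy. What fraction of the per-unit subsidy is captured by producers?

Producer share = 5/14

Pre-subsidy: 372 - 5P = -146 + 9P gives P* = 37, x* = 187.
With the rebate, buyers effectively pay Pb = Ps − 21, where Ps is the price sellers receive.
Demand in terms of Ps becomes xd = 372 − 5(Ps − 21) = 477 - 5Ps. Setting this equal to supply: 477 - 5Ps = -146 + 9Ps, so Ps = 44.5.
Buyers pay Pb = 44.5 − 21 = 23.5; x' = -146 + 9·44.5 = 254.5.
Buyers' price falls by P* − Pb = 37 − 23.5 = 13.5; sellers' price rises by Ps − P* = 44.5 − 37 = 7.5.
So producers capture 7.5/21 = 5/14 of each unit of subsidy.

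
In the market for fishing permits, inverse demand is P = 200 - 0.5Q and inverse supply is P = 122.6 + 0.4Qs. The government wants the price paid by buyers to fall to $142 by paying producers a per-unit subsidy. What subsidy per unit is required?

Required subsidy s = $27 per unit

At a buyer price of 142, quantity demanded is 400 − 2·142 = 116.
Sellers supply 116 only when they receive Ps = 122.6 + 0.4·116 = 169.
s = Ps − Pb = 169 − 142 = 27.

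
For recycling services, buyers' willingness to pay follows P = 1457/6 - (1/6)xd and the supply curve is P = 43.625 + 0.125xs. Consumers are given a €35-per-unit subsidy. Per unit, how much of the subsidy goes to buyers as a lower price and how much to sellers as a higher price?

Pre-subsidy: 1457/6 - (1/6)x = 43.625 + 0.125x gives x* = 683 and P* = 129.
With the rebate, buyers effectively pay Pb = Ps − 35, where Ps is the price sellers receive.
On the curves, Pb = 1457/6 - (1/6)x and Ps = 43.625 + 0.125x; the wedge Ps − Pb = 35 gives 43.625 + 0.125x − (1457/6 - (1/6)x) = 35, so x' = 803.
Then Pb = 1457/6 − (1/6)·803 = 109 and Ps = 43.625 + 0.125·803 = 144.
Buyers' price falls by P* − Pb = 129 − 109 = 20; sellers' price rises by Ps − P* = 144 − 129 = 15.

Buyers gain €20 per unit; sellers gain €15 per unit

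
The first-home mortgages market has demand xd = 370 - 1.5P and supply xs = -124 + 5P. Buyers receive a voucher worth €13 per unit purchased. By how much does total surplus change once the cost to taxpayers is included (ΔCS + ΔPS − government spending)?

Net change in total surplus = -€97.5

Pre-subsidy: 370 - 1.5P = -124 + 5P gives P* = 76, x* = 256.
With the rebate, buyers effectively pay Pb = Ps − 13, where Ps is the price sellers receive.
Demand in terms of Ps becomes xd = 370 − 1.5(Ps − 13) = 389.5 - 1.5Ps. Setting this equal to supply: 389.5 - 1.5Ps = -124 + 5Ps, so Ps = 79.
Buyers pay Pb = 79 − 13 = 66; x' = -124 + 5·79 = 271.
ΔCS = ½(256 + 271)(76 − 66) = 2635; ΔPS = ½(256 + 271)(79 − 76) = 790.5.
Government spending = 13 × 271 = 3523.
Net change = 2635 + 790.5 − 3523 = -97.5. The loss equals the DWL triangle ½·13·15.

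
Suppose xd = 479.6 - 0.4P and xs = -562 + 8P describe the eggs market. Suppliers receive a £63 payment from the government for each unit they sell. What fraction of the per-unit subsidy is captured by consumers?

Consumer share = 20/21

Pre-subsidy: 479.6 - 0.4P = -562 + 8P gives P* = 124, x* = 430.
With the subsidy, sellers receive Ps = Pb + 63 for each unit, where Pb is the price buyers pay.
Supply in terms of Pb becomes xs = -562 + 8(Pb + 63) = -58 + 8Pb. Setting this equal to demand: 479.6 - 0.4Pb = -58 + 8Pb, so Pb = 64.
Sellers receive Ps = 64 + 63 = 127; x' = 479.6 − 0.4·64 = 454.
Buyers' price falls by P* − Pb = 124 − 64 = 60; sellers' price rises by Ps − P* = 127 − 124 = 3.
So consumers capture 60/63 = 20/21 of each unit of subsidy.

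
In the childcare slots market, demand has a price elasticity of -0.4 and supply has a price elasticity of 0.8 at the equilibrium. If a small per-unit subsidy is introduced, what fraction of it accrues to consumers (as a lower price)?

For a small subsidy around the equilibrium, the benefit split depends on the relative slopes, which at a point are proportional to the elasticities.
Buyer share = εs/(εs + |εd|) = 0.8/(0.8 + 0.4) = 2/3; seller share = |εd|/(εs + |εd|) = 1/3.

Consumer share = 2/3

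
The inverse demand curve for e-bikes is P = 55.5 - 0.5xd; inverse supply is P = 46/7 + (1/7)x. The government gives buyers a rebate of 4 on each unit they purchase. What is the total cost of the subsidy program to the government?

Government cost = 988/3

Pre-subsidy: 55.5 - 0.5x = 46/7 + (1/7)x gives x* = 685/9 and P* = 157/9.
With the rebate, buyers effectively pay Pb = Ps − 4, where Ps is the price sellers receive.
On the curves, Pb = 55.5 - 0.5x and Ps = 46/7 + (1/7)x; the wedge Ps − Pb = 4 gives 46/7 + (1/7)x − (55.5 - 0.5x) = 4, so x' = 247/3.
Then Pb = 55.5 − 0.5·(247/3) = 43/3 and Ps = 46/7 + (1/7)·(247/3) = 55/3.
Government outlay = subsidy × quantity = 4 × 247/3 = 988/3.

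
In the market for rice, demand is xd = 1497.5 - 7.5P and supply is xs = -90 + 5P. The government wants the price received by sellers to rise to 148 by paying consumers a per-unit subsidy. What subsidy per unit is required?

Required subsidy s = 35 per unit

At a seller price of 148, quantity supplied is -90 + 5·148 = 650.
Buyers absorb 650 only when they pay Pb with 1497.5 − 7.5·Pb = 650, i.e. Pb = 113.
s = Ps − Pb = 148 − 113 = 35.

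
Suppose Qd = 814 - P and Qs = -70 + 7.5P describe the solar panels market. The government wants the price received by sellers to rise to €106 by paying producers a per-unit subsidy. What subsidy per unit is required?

Required subsidy s = €17 per unit

At a seller price of 106, quantity supplied is -70 + 7.5·106 = 725.
Buyers absorb 725 only when they pay Pb with 814 − 1·Pb = 725, i.e. Pb = 89.
s = Ps − Pb = 106 − 89 = 17.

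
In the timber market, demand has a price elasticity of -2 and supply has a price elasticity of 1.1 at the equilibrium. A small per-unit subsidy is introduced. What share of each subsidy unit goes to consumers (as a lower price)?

Consumer share = 11/31

For a small subsidy around the equilibrium, the benefit split depends on the relative slopes, which at a point are proportional to the elasticities.
Buyer share = εs/(εs + |εd|) = 1.1/(1.1 + 2) = 11/31; seller share = |εd|/(εs + |εd|) = 20/31.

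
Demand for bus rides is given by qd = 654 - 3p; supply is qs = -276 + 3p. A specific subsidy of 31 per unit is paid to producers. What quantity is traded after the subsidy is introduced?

q' = 235.5

Pre-subsidy: 654 - 3p = -276 + 3p gives p* = 155, q* = 189.
With the subsidy, sellers receive ps = pb + 31 for each unit, where pb is the price buyers pay.
Supply in terms of pb becomes qs = -276 + 3(pb + 31) = -183 + 3pb. Setting this equal to demand: 654 - 3pb = -183 + 3pb, so pb = 139.5.
Sellers receive ps = 139.5 + 31 = 170.5; q' = 654 − 3·139.5 = 235.5.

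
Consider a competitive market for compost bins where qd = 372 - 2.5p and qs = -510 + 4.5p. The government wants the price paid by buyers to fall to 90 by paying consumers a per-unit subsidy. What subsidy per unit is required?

At a buyer price of 90, quantity demanded is 372 − 2.5·90 = 147.
Sellers supply 147 only when they receive ps with -510 + 4.5·ps = 147, i.e. ps = 146.
s = ps − pb = 146 − 90 = 56.

Required subsidy s = 56 per unit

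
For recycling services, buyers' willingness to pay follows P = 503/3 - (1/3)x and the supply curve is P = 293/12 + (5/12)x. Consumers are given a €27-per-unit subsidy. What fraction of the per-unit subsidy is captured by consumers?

Consumer share = 4/9

Pre-subsidy: 503/3 - (1/3)x = 293/12 + (5/12)x gives x* = 191 and P* = 104.
With the rebate, buyers effectively pay Pb = Ps − 27, where Ps is the price sellers receive.
On the curves, Pb = 503/3 - (1/3)x and Ps = 293/12 + (5/12)x; the wedge Ps − Pb = 27 gives 293/12 + (5/12)x − (503/3 - (1/3)x) = 27, so x' = 227.
Then Pb = 503/3 − (1/3)·227 = 92 and Ps = 293/12 + (5/12)·227 = 119.
Buyers' price falls by P* − Pb = 104 − 92 = 12; sellers' price rises by Ps − P* = 119 − 104 = 15.
So consumers capture 12/27 = 4/9 of each unit of subsidy.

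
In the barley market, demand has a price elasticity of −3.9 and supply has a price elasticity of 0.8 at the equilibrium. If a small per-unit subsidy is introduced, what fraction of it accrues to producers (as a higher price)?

Producer share = 39/47

For a small subsidy around the equilibrium, the benefit split depends on the relative slopes, which at a point are proportional to the elasticities.
Buyer share = εs/(εs + |εd|) = 0.8/(0.8 + 3.9) = 8/47; seller share = |εd|/(εs + |εd|) = 39/47.
So producers capture 39/47 of the subsidy.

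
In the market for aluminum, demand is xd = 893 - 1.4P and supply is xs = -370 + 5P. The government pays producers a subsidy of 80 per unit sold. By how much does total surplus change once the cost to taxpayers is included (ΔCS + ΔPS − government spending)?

Net change in total surplus = -3500

Pre-subsidy: 893 - 1.4P = -370 + 5P gives P* = 197.34375, x* = 616.71875.
With the subsidy, sellers receive Ps = Pb + 80 for each unit, where Pb is the price buyers pay.
Supply in terms of Pb becomes xs = -370 + 5(Pb + 80) = 30 + 5Pb. Setting this equal to demand: 893 - 1.4Pb = 30 + 5Pb, so Pb = 134.84375.
Sellers receive Ps = 134.84375 + 80 = 214.84375; x' = 893 − 1.4·134.84375 = 704.21875.
ΔCS = ½(616.71875 + 704.21875)(197.34375 − 134.84375) = 41279.296875; ΔPS = ½(616.71875 + 704.21875)(214.84375 − 197.34375) = 11558.203125.
Government spending = 80 × 704.21875 = 56337.5.
Net change = 41279.296875 + 11558.203125 − 56337.5 = -3500. The loss equals the DWL triangle ½·80·87.5.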